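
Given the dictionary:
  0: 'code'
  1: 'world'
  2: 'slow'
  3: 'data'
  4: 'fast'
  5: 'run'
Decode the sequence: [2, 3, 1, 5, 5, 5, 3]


Look up each index in the dictionary:
  2 -> 'slow'
  3 -> 'data'
  1 -> 'world'
  5 -> 'run'
  5 -> 'run'
  5 -> 'run'
  3 -> 'data'

Decoded: "slow data world run run run data"


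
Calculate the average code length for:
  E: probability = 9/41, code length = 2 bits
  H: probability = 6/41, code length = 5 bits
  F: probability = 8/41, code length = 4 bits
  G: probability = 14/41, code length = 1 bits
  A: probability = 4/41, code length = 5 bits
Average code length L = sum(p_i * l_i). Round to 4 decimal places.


Weighted contributions p_i * l_i:
  E: (9/41) * 2 = 18/41
  H: (6/41) * 5 = 30/41
  F: (8/41) * 4 = 32/41
  G: (14/41) * 1 = 14/41
  A: (4/41) * 5 = 20/41
Sum = (18 + 30 + 32 + 14 + 20)/41 = 114/41

L = 114/41 = 2.7805 bits/symbol


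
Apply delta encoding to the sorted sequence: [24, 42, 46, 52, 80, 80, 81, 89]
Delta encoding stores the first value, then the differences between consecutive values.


First value: 24
Deltas:
  42 - 24 = 18
  46 - 42 = 4
  52 - 46 = 6
  80 - 52 = 28
  80 - 80 = 0
  81 - 80 = 1
  89 - 81 = 8


Delta encoded: [24, 18, 4, 6, 28, 0, 1, 8]


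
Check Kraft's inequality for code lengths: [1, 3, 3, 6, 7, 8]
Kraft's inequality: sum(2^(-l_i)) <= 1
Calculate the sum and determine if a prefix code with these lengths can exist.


Sum = 2^(-1) + 2^(-3) + 2^(-3) + 2^(-6) + 2^(-7) + 2^(-8)
    = 0.5 + 0.125 + 0.125 + 0.015625 + 0.0078125 + 0.00390625
    = 199/256 = 0.77734375
Since 0.77734375 <= 1, Kraft's inequality IS satisfied.
A prefix code with these lengths CAN exist.

Kraft sum = 0.77734375. Satisfied.


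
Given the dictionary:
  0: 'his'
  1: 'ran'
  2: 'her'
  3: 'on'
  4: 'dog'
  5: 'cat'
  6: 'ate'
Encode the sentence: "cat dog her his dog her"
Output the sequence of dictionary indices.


Look up each word in the dictionary:
  'cat' -> 5
  'dog' -> 4
  'her' -> 2
  'his' -> 0
  'dog' -> 4
  'her' -> 2

Encoded: [5, 4, 2, 0, 4, 2]


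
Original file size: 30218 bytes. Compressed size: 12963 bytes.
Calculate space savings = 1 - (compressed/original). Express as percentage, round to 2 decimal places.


ratio = compressed/original = 12963/30218 = 0.428983
savings = 1 - ratio = 1 - 0.428983 = 0.571017
as a percentage: 0.571017 * 100 = 57.1%

Space savings = 1 - 12963/30218 = 57.1%


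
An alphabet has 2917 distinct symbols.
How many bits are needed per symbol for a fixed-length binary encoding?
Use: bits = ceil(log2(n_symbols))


log2(2917) = 11.5103
Bracket: 2^11 = 2048 < 2917 <= 2^12 = 4096
So ceil(log2(2917)) = 12

bits = ceil(log2(2917)) = ceil(11.5103) = 12 bits


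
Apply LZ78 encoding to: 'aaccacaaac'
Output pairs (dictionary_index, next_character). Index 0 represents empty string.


LZ78 encoding steps:
Dictionary: {0: ''}
Step 1: w='' (idx 0), next='a' -> output (0, 'a'), add 'a' as idx 1
Step 2: w='a' (idx 1), next='c' -> output (1, 'c'), add 'ac' as idx 2
Step 3: w='' (idx 0), next='c' -> output (0, 'c'), add 'c' as idx 3
Step 4: w='ac' (idx 2), next='a' -> output (2, 'a'), add 'aca' as idx 4
Step 5: w='a' (idx 1), next='a' -> output (1, 'a'), add 'aa' as idx 5
Step 6: w='c' (idx 3), end of input -> output (3, '')


Encoded: [(0, 'a'), (1, 'c'), (0, 'c'), (2, 'a'), (1, 'a'), (3, '')]


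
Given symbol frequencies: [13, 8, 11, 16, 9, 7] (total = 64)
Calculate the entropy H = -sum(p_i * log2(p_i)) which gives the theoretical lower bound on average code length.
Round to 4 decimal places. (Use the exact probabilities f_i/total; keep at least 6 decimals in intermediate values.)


Per-symbol terms -p_i * log2(p_i) with p_i = f_i/64:
  p = 13/64 = 0.203125: log2(p) = -2.299560, -p*log2(p) = 0.467098
  p = 8/64 = 0.125000: log2(p) = -3.000000, -p*log2(p) = 0.375000
  p = 11/64 = 0.171875: log2(p) = -2.540568, -p*log2(p) = 0.436660
  p = 16/64 = 0.250000: log2(p) = -2.000000, -p*log2(p) = 0.500000
  p = 9/64 = 0.140625: log2(p) = -2.830075, -p*log2(p) = 0.397979
  p = 7/64 = 0.109375: log2(p) = -3.192645, -p*log2(p) = 0.349196
H = 0.467098 + 0.375000 + 0.436660 + 0.500000 + 0.397979 + 0.349196 = 2.525933

H = 2.5259 bits/symbol


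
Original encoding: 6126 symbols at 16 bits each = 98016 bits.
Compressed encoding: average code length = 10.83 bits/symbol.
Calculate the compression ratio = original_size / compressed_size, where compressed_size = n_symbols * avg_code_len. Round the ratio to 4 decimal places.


original_size = n_symbols * orig_bits = 6126 * 16 = 98016 bits
compressed_size = n_symbols * avg_code_len = 6126 * 10.83 = 66344.58 bits
ratio = original_size / compressed_size = 98016 / 66344.58 = 1.4774

Compression ratio = 1.4774


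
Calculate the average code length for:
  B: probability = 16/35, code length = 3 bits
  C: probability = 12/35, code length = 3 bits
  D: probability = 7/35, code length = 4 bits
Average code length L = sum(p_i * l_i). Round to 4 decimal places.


Weighted contributions p_i * l_i:
  B: (16/35) * 3 = 48/35
  C: (12/35) * 3 = 36/35
  D: (7/35) * 4 = 28/35
Sum = (48 + 36 + 28)/35 = 112/35

L = 112/35 = 3.2000 bits/symbol


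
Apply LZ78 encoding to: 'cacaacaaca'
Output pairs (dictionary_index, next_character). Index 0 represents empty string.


LZ78 encoding steps:
Dictionary: {0: ''}
Step 1: w='' (idx 0), next='c' -> output (0, 'c'), add 'c' as idx 1
Step 2: w='' (idx 0), next='a' -> output (0, 'a'), add 'a' as idx 2
Step 3: w='c' (idx 1), next='a' -> output (1, 'a'), add 'ca' as idx 3
Step 4: w='a' (idx 2), next='c' -> output (2, 'c'), add 'ac' as idx 4
Step 5: w='a' (idx 2), next='a' -> output (2, 'a'), add 'aa' as idx 5
Step 6: w='ca' (idx 3), end of input -> output (3, '')


Encoded: [(0, 'c'), (0, 'a'), (1, 'a'), (2, 'c'), (2, 'a'), (3, '')]


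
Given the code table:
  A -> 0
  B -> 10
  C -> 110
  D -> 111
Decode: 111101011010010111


Decoding:
111 -> D
10 -> B
10 -> B
110 -> C
10 -> B
0 -> A
10 -> B
111 -> D


Result: DBBCBABD


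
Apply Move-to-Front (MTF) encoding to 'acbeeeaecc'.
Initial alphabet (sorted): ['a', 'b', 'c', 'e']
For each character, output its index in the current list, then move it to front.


MTF encoding:
'a': index 0 in ['a', 'b', 'c', 'e'] -> ['a', 'b', 'c', 'e']
'c': index 2 in ['a', 'b', 'c', 'e'] -> ['c', 'a', 'b', 'e']
'b': index 2 in ['c', 'a', 'b', 'e'] -> ['b', 'c', 'a', 'e']
'e': index 3 in ['b', 'c', 'a', 'e'] -> ['e', 'b', 'c', 'a']
'e': index 0 in ['e', 'b', 'c', 'a'] -> ['e', 'b', 'c', 'a']
'e': index 0 in ['e', 'b', 'c', 'a'] -> ['e', 'b', 'c', 'a']
'a': index 3 in ['e', 'b', 'c', 'a'] -> ['a', 'e', 'b', 'c']
'e': index 1 in ['a', 'e', 'b', 'c'] -> ['e', 'a', 'b', 'c']
'c': index 3 in ['e', 'a', 'b', 'c'] -> ['c', 'e', 'a', 'b']
'c': index 0 in ['c', 'e', 'a', 'b'] -> ['c', 'e', 'a', 'b']


Output: [0, 2, 2, 3, 0, 0, 3, 1, 3, 0]


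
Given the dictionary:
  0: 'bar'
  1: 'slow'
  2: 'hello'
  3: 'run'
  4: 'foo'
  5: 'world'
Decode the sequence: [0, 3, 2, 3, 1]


Look up each index in the dictionary:
  0 -> 'bar'
  3 -> 'run'
  2 -> 'hello'
  3 -> 'run'
  1 -> 'slow'

Decoded: "bar run hello run slow"


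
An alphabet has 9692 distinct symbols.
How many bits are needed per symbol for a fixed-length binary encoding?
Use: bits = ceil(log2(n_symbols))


log2(9692) = 13.2426
Bracket: 2^13 = 8192 < 9692 <= 2^14 = 16384
So ceil(log2(9692)) = 14

bits = ceil(log2(9692)) = ceil(13.2426) = 14 bits


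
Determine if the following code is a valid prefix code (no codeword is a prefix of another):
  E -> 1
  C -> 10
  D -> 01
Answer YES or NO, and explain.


Checking each pair (does one codeword prefix another?):
  E='1' vs C='10': prefix -- VIOLATION

NO -- this is NOT a valid prefix code. E (1) is a prefix of C (10).


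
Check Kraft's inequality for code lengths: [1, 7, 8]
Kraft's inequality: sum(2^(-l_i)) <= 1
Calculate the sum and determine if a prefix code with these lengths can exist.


Sum = 2^(-1) + 2^(-7) + 2^(-8)
    = 0.5 + 0.0078125 + 0.00390625
    = 131/256 = 0.51171875
Since 0.51171875 <= 1, Kraft's inequality IS satisfied.
A prefix code with these lengths CAN exist.

Kraft sum = 0.51171875. Satisfied.


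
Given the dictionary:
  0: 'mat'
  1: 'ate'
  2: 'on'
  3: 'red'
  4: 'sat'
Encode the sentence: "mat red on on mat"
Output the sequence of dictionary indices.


Look up each word in the dictionary:
  'mat' -> 0
  'red' -> 3
  'on' -> 2
  'on' -> 2
  'mat' -> 0

Encoded: [0, 3, 2, 2, 0]


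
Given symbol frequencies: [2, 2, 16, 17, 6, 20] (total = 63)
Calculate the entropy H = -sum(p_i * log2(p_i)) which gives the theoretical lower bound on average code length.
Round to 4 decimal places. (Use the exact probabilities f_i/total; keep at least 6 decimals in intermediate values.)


Per-symbol terms -p_i * log2(p_i) with p_i = f_i/63:
  p = 2/63 = 0.031746: log2(p) = -4.977280, -p*log2(p) = 0.158009
  p = 2/63 = 0.031746: log2(p) = -4.977280, -p*log2(p) = 0.158009
  p = 16/63 = 0.253968: log2(p) = -1.977280, -p*log2(p) = 0.502166
  p = 17/63 = 0.269841: log2(p) = -1.889817, -p*log2(p) = 0.509951
  p = 6/63 = 0.095238: log2(p) = -3.392317, -p*log2(p) = 0.323078
  p = 20/63 = 0.317460: log2(p) = -1.655352, -p*log2(p) = 0.525509
H = 0.158009 + 0.158009 + 0.502166 + 0.509951 + 0.323078 + 0.525509 = 2.176722

H = 2.1767 bits/symbol


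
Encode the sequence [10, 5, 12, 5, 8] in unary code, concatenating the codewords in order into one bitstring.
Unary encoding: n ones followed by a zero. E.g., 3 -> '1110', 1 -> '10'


Encode each number as n ones followed by a terminating 0:
  10 -> 11111111110 (11 bits)
  5 -> 111110 (6 bits)
  12 -> 1111111111110 (13 bits)
  5 -> 111110 (6 bits)
  8 -> 111111110 (9 bits)
Total length = 11 + 6 + 13 + 6 + 9 = 45 bits.

Unary([10, 5, 12, 5, 8]) = 111111111101111101111111111110111110111111110 (45 bits)


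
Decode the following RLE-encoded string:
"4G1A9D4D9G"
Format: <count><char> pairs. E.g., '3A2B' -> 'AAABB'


Expanding each <count><char> pair:
  4G -> 'GGGG'
  1A -> 'A'
  9D -> 'DDDDDDDDD'
  4D -> 'DDDD'
  9G -> 'GGGGGGGGG'

Decoded = GGGGADDDDDDDDDDDDDGGGGGGGGG


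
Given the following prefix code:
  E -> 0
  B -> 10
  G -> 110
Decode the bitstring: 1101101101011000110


Decoding step by step:
Bits 110 -> G
Bits 110 -> G
Bits 110 -> G
Bits 10 -> B
Bits 110 -> G
Bits 0 -> E
Bits 0 -> E
Bits 110 -> G


Decoded message: GGGBGEEG


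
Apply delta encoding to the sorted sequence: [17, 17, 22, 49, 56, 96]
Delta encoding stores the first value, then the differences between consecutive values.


First value: 17
Deltas:
  17 - 17 = 0
  22 - 17 = 5
  49 - 22 = 27
  56 - 49 = 7
  96 - 56 = 40


Delta encoded: [17, 0, 5, 27, 7, 40]


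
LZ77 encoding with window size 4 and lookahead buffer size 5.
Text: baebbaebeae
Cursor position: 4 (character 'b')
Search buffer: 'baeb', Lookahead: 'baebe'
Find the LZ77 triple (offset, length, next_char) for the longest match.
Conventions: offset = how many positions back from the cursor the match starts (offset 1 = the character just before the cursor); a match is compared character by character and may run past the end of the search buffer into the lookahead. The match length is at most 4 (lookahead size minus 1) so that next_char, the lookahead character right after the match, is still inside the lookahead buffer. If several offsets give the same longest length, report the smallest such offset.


Try each offset into the search buffer:
  offset=1 (pos 3, char 'b'): match length 1
  offset=2 (pos 2, char 'e'): match length 0
  offset=3 (pos 1, char 'a'): match length 0
  offset=4 (pos 0, char 'b'): match length 4
Longest match has length 4 at offset 4.
next_char = character at position 4 + 4 = 8 -> 'e'

Best match: offset=4, length=4 (matching 'baeb' starting at position 0)
LZ77 triple: (4, 4, 'e')


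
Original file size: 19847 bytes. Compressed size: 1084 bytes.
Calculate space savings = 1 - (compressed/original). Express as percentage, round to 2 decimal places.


ratio = compressed/original = 1084/19847 = 0.054618
savings = 1 - ratio = 1 - 0.054618 = 0.945382
as a percentage: 0.945382 * 100 = 94.54%

Space savings = 1 - 1084/19847 = 94.54%


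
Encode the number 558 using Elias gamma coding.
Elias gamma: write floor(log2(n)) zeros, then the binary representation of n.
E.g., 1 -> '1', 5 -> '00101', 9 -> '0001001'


num_bits = floor(log2(558)) + 1 = 10
leading_zeros = num_bits - 1 = 9
binary(558) = 1000101110

Elias gamma(558) = '000000000' + '1000101110' = 0000000001000101110 (19 bits)


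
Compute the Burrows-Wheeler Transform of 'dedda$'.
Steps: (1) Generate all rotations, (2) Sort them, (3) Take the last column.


Rotations (sorted):
  0: $dedda -> last char: a
  1: a$dedd -> last char: d
  2: da$ded -> last char: d
  3: dda$de -> last char: e
  4: dedda$ -> last char: $
  5: edda$d -> last char: d


BWT = adde$d


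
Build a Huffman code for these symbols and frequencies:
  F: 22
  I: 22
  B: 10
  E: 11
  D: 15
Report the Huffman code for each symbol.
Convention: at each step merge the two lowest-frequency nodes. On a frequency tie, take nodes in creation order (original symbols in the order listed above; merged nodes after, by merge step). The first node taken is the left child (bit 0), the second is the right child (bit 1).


Huffman tree construction:
Step 1: Merge B(10) + E(11) = 21
Step 2: Merge D(15) + (B+E)(21) = 36
Step 3: Merge F(22) + I(22) = 44
Step 4: Merge (D+(B+E))(36) + (F+I)(44) = 80
Read each symbol's code off the tree from the root (left child = 0, right child = 1).

Codes:
  F: 10 (length 2)
  I: 11 (length 2)
  B: 010 (length 3)
  E: 011 (length 3)
  D: 00 (length 2)
Average code length: 181/80 = 2.2625 bits/symbol


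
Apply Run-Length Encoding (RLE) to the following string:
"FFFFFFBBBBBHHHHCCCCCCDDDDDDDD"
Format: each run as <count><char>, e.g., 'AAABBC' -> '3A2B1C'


Scanning runs left to right:
  i=0: run of 'F' x 6 -> '6F'
  i=6: run of 'B' x 5 -> '5B'
  i=11: run of 'H' x 4 -> '4H'
  i=15: run of 'C' x 6 -> '6C'
  i=21: run of 'D' x 8 -> '8D'

RLE = 6F5B4H6C8D


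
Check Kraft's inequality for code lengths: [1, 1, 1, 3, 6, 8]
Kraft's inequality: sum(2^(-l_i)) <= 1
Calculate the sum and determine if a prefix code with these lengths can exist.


Sum = 2^(-1) + 2^(-1) + 2^(-1) + 2^(-3) + 2^(-6) + 2^(-8)
    = 0.5 + 0.5 + 0.5 + 0.125 + 0.015625 + 0.00390625
    = 421/256 = 1.64453125
Since 1.64453125 > 1, Kraft's inequality is NOT satisfied.
A prefix code with these lengths CANNOT exist.

Kraft sum = 1.64453125. Not satisfied.


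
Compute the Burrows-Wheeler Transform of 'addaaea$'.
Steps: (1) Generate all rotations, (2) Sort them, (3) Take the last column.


Rotations (sorted):
  0: $addaaea -> last char: a
  1: a$addaae -> last char: e
  2: aaea$add -> last char: d
  3: addaaea$ -> last char: $
  4: aea$adda -> last char: a
  5: daaea$ad -> last char: d
  6: ddaaea$a -> last char: a
  7: ea$addaa -> last char: a


BWT = aed$adaa


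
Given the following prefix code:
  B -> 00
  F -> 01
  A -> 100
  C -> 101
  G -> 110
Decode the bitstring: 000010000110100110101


Decoding step by step:
Bits 00 -> B
Bits 00 -> B
Bits 100 -> A
Bits 00 -> B
Bits 110 -> G
Bits 100 -> A
Bits 110 -> G
Bits 101 -> C


Decoded message: BBABGAGC


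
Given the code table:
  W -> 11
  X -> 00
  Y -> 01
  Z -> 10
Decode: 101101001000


Decoding:
10 -> Z
11 -> W
01 -> Y
00 -> X
10 -> Z
00 -> X


Result: ZWYXZX


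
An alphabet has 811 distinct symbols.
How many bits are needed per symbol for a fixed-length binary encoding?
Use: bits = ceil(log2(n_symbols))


log2(811) = 9.6636
Bracket: 2^9 = 512 < 811 <= 2^10 = 1024
So ceil(log2(811)) = 10

bits = ceil(log2(811)) = ceil(9.6636) = 10 bits


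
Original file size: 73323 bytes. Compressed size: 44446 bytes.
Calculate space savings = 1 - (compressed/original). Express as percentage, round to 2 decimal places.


ratio = compressed/original = 44446/73323 = 0.606167
savings = 1 - ratio = 1 - 0.606167 = 0.393833
as a percentage: 0.393833 * 100 = 39.38%

Space savings = 1 - 44446/73323 = 39.38%


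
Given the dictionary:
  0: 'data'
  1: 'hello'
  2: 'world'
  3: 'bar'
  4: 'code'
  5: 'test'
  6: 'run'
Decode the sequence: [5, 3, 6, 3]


Look up each index in the dictionary:
  5 -> 'test'
  3 -> 'bar'
  6 -> 'run'
  3 -> 'bar'

Decoded: "test bar run bar"


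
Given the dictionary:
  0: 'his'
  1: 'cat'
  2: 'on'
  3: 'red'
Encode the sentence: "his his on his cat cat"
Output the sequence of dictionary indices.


Look up each word in the dictionary:
  'his' -> 0
  'his' -> 0
  'on' -> 2
  'his' -> 0
  'cat' -> 1
  'cat' -> 1

Encoded: [0, 0, 2, 0, 1, 1]


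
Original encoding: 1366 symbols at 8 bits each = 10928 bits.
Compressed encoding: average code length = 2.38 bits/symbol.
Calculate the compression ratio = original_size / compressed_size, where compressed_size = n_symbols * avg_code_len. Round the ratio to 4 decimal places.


original_size = n_symbols * orig_bits = 1366 * 8 = 10928 bits
compressed_size = n_symbols * avg_code_len = 1366 * 2.38 = 3251.08 bits
ratio = original_size / compressed_size = 10928 / 3251.08 = 3.3613

Compression ratio = 3.3613


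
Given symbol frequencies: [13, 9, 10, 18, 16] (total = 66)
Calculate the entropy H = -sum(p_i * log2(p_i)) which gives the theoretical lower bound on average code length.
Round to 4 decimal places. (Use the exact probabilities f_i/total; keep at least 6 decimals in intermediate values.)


Per-symbol terms -p_i * log2(p_i) with p_i = f_i/66:
  p = 13/66 = 0.196970: log2(p) = -2.343954, -p*log2(p) = 0.461688
  p = 9/66 = 0.136364: log2(p) = -2.874469, -p*log2(p) = 0.391973
  p = 10/66 = 0.151515: log2(p) = -2.722466, -p*log2(p) = 0.412495
  p = 18/66 = 0.272727: log2(p) = -1.874469, -p*log2(p) = 0.511219
  p = 16/66 = 0.242424: log2(p) = -2.044394, -p*log2(p) = 0.495611
H = 0.461688 + 0.391973 + 0.412495 + 0.511219 + 0.495611 = 2.272986

H = 2.273 bits/symbol


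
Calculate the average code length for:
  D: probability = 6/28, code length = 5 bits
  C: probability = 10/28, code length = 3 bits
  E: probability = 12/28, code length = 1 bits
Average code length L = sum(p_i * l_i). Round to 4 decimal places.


Weighted contributions p_i * l_i:
  D: (6/28) * 5 = 30/28
  C: (10/28) * 3 = 30/28
  E: (12/28) * 1 = 12/28
Sum = (30 + 30 + 12)/28 = 72/28

L = 72/28 = 2.5714 bits/symbol


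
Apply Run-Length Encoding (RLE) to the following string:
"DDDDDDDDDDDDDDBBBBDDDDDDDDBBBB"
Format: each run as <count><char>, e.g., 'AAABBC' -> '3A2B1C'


Scanning runs left to right:
  i=0: run of 'D' x 14 -> '14D'
  i=14: run of 'B' x 4 -> '4B'
  i=18: run of 'D' x 8 -> '8D'
  i=26: run of 'B' x 4 -> '4B'

RLE = 14D4B8D4B


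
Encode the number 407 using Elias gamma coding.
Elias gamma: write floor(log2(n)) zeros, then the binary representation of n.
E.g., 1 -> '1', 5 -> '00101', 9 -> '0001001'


num_bits = floor(log2(407)) + 1 = 9
leading_zeros = num_bits - 1 = 8
binary(407) = 110010111

Elias gamma(407) = '00000000' + '110010111' = 00000000110010111 (17 bits)


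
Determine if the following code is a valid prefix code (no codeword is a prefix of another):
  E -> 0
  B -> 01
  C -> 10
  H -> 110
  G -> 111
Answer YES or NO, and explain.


Checking each pair (does one codeword prefix another?):
  E='0' vs B='01': prefix -- VIOLATION

NO -- this is NOT a valid prefix code. E (0) is a prefix of B (01).


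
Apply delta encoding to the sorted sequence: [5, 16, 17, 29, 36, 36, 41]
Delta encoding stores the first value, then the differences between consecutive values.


First value: 5
Deltas:
  16 - 5 = 11
  17 - 16 = 1
  29 - 17 = 12
  36 - 29 = 7
  36 - 36 = 0
  41 - 36 = 5


Delta encoded: [5, 11, 1, 12, 7, 0, 5]


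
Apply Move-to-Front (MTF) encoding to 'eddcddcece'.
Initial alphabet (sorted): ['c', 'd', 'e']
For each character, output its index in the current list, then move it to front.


MTF encoding:
'e': index 2 in ['c', 'd', 'e'] -> ['e', 'c', 'd']
'd': index 2 in ['e', 'c', 'd'] -> ['d', 'e', 'c']
'd': index 0 in ['d', 'e', 'c'] -> ['d', 'e', 'c']
'c': index 2 in ['d', 'e', 'c'] -> ['c', 'd', 'e']
'd': index 1 in ['c', 'd', 'e'] -> ['d', 'c', 'e']
'd': index 0 in ['d', 'c', 'e'] -> ['d', 'c', 'e']
'c': index 1 in ['d', 'c', 'e'] -> ['c', 'd', 'e']
'e': index 2 in ['c', 'd', 'e'] -> ['e', 'c', 'd']
'c': index 1 in ['e', 'c', 'd'] -> ['c', 'e', 'd']
'e': index 1 in ['c', 'e', 'd'] -> ['e', 'c', 'd']


Output: [2, 2, 0, 2, 1, 0, 1, 2, 1, 1]


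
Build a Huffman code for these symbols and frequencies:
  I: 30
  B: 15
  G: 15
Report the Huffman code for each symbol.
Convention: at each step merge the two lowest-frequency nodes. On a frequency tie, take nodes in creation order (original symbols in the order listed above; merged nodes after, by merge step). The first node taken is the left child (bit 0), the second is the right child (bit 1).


Huffman tree construction:
Step 1: Merge B(15) + G(15) = 30
Step 2: Merge I(30) + (B+G)(30) = 60
Read each symbol's code off the tree from the root (left child = 0, right child = 1).

Codes:
  I: 0 (length 1)
  B: 10 (length 2)
  G: 11 (length 2)
Average code length: 90/60 = 1.5000 bits/symbol


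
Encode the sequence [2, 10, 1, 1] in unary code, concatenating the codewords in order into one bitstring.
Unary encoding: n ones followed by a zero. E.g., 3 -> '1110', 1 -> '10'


Encode each number as n ones followed by a terminating 0:
  2 -> 110 (3 bits)
  10 -> 11111111110 (11 bits)
  1 -> 10 (2 bits)
  1 -> 10 (2 bits)
Total length = 3 + 11 + 2 + 2 = 18 bits.

Unary([2, 10, 1, 1]) = 110111111111101010 (18 bits)


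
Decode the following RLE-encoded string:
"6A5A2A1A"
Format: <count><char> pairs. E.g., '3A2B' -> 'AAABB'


Expanding each <count><char> pair:
  6A -> 'AAAAAA'
  5A -> 'AAAAA'
  2A -> 'AA'
  1A -> 'A'

Decoded = AAAAAAAAAAAAAA


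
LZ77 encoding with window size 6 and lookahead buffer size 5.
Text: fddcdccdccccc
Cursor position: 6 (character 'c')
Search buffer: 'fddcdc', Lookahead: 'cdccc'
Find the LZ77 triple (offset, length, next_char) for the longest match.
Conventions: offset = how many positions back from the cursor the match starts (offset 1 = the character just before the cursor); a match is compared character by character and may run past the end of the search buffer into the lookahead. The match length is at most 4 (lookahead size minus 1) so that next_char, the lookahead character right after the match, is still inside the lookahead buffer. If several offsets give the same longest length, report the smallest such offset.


Try each offset into the search buffer:
  offset=1 (pos 5, char 'c'): match length 1
  offset=2 (pos 4, char 'd'): match length 0
  offset=3 (pos 3, char 'c'): match length 4
  offset=4 (pos 2, char 'd'): match length 0
  offset=5 (pos 1, char 'd'): match length 0
  offset=6 (pos 0, char 'f'): match length 0
Longest match has length 4 at offset 3.
next_char = character at position 6 + 4 = 10 -> 'c'

Best match: offset=3, length=4 (matching 'cdcc' starting at position 3)
LZ77 triple: (3, 4, 'c')


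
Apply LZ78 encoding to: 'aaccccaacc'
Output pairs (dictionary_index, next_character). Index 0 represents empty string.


LZ78 encoding steps:
Dictionary: {0: ''}
Step 1: w='' (idx 0), next='a' -> output (0, 'a'), add 'a' as idx 1
Step 2: w='a' (idx 1), next='c' -> output (1, 'c'), add 'ac' as idx 2
Step 3: w='' (idx 0), next='c' -> output (0, 'c'), add 'c' as idx 3
Step 4: w='c' (idx 3), next='c' -> output (3, 'c'), add 'cc' as idx 4
Step 5: w='a' (idx 1), next='a' -> output (1, 'a'), add 'aa' as idx 5
Step 6: w='cc' (idx 4), end of input -> output (4, '')


Encoded: [(0, 'a'), (1, 'c'), (0, 'c'), (3, 'c'), (1, 'a'), (4, '')]


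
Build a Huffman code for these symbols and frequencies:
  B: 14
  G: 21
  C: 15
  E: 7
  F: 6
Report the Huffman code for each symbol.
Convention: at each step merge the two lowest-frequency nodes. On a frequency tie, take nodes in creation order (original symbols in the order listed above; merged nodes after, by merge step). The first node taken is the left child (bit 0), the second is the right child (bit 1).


Huffman tree construction:
Step 1: Merge F(6) + E(7) = 13
Step 2: Merge (F+E)(13) + B(14) = 27
Step 3: Merge C(15) + G(21) = 36
Step 4: Merge ((F+E)+B)(27) + (C+G)(36) = 63
Read each symbol's code off the tree from the root (left child = 0, right child = 1).

Codes:
  B: 01 (length 2)
  G: 11 (length 2)
  C: 10 (length 2)
  E: 001 (length 3)
  F: 000 (length 3)
Average code length: 139/63 = 2.2063 bits/symbol


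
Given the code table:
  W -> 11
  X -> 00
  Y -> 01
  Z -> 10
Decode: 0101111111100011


Decoding:
01 -> Y
01 -> Y
11 -> W
11 -> W
11 -> W
10 -> Z
00 -> X
11 -> W


Result: YYWWWZXW


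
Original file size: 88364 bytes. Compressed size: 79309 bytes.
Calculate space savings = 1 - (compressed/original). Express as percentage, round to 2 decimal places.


ratio = compressed/original = 79309/88364 = 0.897526
savings = 1 - ratio = 1 - 0.897526 = 0.102474
as a percentage: 0.102474 * 100 = 10.25%

Space savings = 1 - 79309/88364 = 10.25%


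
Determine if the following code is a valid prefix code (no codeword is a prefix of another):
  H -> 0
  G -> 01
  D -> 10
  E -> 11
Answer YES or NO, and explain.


Checking each pair (does one codeword prefix another?):
  H='0' vs G='01': prefix -- VIOLATION

NO -- this is NOT a valid prefix code. H (0) is a prefix of G (01).


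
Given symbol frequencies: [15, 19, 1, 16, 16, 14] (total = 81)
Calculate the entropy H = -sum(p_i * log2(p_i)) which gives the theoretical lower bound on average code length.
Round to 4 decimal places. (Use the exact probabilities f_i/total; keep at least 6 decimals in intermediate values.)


Per-symbol terms -p_i * log2(p_i) with p_i = f_i/81:
  p = 15/81 = 0.185185: log2(p) = -2.432959, -p*log2(p) = 0.450548
  p = 19/81 = 0.234568: log2(p) = -2.091922, -p*log2(p) = 0.490698
  p = 1/81 = 0.012346: log2(p) = -6.339850, -p*log2(p) = 0.078270
  p = 16/81 = 0.197531: log2(p) = -2.339850, -p*log2(p) = 0.462193
  p = 16/81 = 0.197531: log2(p) = -2.339850, -p*log2(p) = 0.462193
  p = 14/81 = 0.172840: log2(p) = -2.532495, -p*log2(p) = 0.437715
H = 0.450548 + 0.490698 + 0.078270 + 0.462193 + 0.462193 + 0.437715 = 2.381617

H = 2.3816 bits/symbol


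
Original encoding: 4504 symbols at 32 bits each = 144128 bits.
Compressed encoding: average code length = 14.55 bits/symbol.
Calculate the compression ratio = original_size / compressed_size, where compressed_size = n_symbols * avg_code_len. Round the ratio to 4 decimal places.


original_size = n_symbols * orig_bits = 4504 * 32 = 144128 bits
compressed_size = n_symbols * avg_code_len = 4504 * 14.55 = 65533.2 bits
ratio = original_size / compressed_size = 144128 / 65533.2 = 2.1993

Compression ratio = 2.1993


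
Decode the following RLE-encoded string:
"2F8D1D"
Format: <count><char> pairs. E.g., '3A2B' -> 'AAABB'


Expanding each <count><char> pair:
  2F -> 'FF'
  8D -> 'DDDDDDDD'
  1D -> 'D'

Decoded = FFDDDDDDDDD


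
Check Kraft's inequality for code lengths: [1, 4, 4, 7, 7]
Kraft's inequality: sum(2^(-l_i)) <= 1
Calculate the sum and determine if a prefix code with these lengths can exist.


Sum = 2^(-1) + 2^(-4) + 2^(-4) + 2^(-7) + 2^(-7)
    = 0.5 + 0.0625 + 0.0625 + 0.0078125 + 0.0078125
    = 82/128 = 0.640625
Since 0.640625 <= 1, Kraft's inequality IS satisfied.
A prefix code with these lengths CAN exist.

Kraft sum = 0.640625. Satisfied.


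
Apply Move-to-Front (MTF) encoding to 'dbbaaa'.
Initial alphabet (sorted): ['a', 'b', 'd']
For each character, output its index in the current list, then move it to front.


MTF encoding:
'd': index 2 in ['a', 'b', 'd'] -> ['d', 'a', 'b']
'b': index 2 in ['d', 'a', 'b'] -> ['b', 'd', 'a']
'b': index 0 in ['b', 'd', 'a'] -> ['b', 'd', 'a']
'a': index 2 in ['b', 'd', 'a'] -> ['a', 'b', 'd']
'a': index 0 in ['a', 'b', 'd'] -> ['a', 'b', 'd']
'a': index 0 in ['a', 'b', 'd'] -> ['a', 'b', 'd']


Output: [2, 2, 0, 2, 0, 0]


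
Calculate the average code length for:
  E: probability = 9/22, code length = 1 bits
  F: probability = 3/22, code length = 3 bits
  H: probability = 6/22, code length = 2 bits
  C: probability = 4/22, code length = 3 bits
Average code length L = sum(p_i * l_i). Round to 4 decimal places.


Weighted contributions p_i * l_i:
  E: (9/22) * 1 = 9/22
  F: (3/22) * 3 = 9/22
  H: (6/22) * 2 = 12/22
  C: (4/22) * 3 = 12/22
Sum = (9 + 9 + 12 + 12)/22 = 42/22

L = 42/22 = 1.9091 bits/symbol


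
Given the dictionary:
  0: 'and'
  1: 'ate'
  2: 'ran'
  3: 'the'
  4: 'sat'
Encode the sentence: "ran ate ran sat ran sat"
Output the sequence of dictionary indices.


Look up each word in the dictionary:
  'ran' -> 2
  'ate' -> 1
  'ran' -> 2
  'sat' -> 4
  'ran' -> 2
  'sat' -> 4

Encoded: [2, 1, 2, 4, 2, 4]


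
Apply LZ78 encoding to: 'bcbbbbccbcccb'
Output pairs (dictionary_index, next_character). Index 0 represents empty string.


LZ78 encoding steps:
Dictionary: {0: ''}
Step 1: w='' (idx 0), next='b' -> output (0, 'b'), add 'b' as idx 1
Step 2: w='' (idx 0), next='c' -> output (0, 'c'), add 'c' as idx 2
Step 3: w='b' (idx 1), next='b' -> output (1, 'b'), add 'bb' as idx 3
Step 4: w='bb' (idx 3), next='c' -> output (3, 'c'), add 'bbc' as idx 4
Step 5: w='c' (idx 2), next='b' -> output (2, 'b'), add 'cb' as idx 5
Step 6: w='c' (idx 2), next='c' -> output (2, 'c'), add 'cc' as idx 6
Step 7: w='cb' (idx 5), end of input -> output (5, '')


Encoded: [(0, 'b'), (0, 'c'), (1, 'b'), (3, 'c'), (2, 'b'), (2, 'c'), (5, '')]


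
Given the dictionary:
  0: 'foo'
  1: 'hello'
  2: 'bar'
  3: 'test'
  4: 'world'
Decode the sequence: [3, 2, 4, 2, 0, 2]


Look up each index in the dictionary:
  3 -> 'test'
  2 -> 'bar'
  4 -> 'world'
  2 -> 'bar'
  0 -> 'foo'
  2 -> 'bar'

Decoded: "test bar world bar foo bar"


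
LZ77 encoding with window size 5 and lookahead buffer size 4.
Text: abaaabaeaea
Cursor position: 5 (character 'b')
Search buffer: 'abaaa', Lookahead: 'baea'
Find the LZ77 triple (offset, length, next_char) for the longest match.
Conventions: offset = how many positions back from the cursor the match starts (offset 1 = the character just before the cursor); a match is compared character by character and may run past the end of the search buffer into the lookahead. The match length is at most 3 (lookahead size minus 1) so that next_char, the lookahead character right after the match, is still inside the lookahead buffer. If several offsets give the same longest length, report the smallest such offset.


Try each offset into the search buffer:
  offset=1 (pos 4, char 'a'): match length 0
  offset=2 (pos 3, char 'a'): match length 0
  offset=3 (pos 2, char 'a'): match length 0
  offset=4 (pos 1, char 'b'): match length 2
  offset=5 (pos 0, char 'a'): match length 0
Longest match has length 2 at offset 4.
next_char = character at position 5 + 2 = 7 -> 'e'

Best match: offset=4, length=2 (matching 'ba' starting at position 1)
LZ77 triple: (4, 2, 'e')


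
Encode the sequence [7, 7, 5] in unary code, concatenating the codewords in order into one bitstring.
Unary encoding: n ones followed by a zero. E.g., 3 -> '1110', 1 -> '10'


Encode each number as n ones followed by a terminating 0:
  7 -> 11111110 (8 bits)
  7 -> 11111110 (8 bits)
  5 -> 111110 (6 bits)
Total length = 8 + 8 + 6 = 22 bits.

Unary([7, 7, 5]) = 1111111011111110111110 (22 bits)


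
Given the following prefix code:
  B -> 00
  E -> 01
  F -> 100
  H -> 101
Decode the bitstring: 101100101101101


Decoding step by step:
Bits 101 -> H
Bits 100 -> F
Bits 101 -> H
Bits 101 -> H
Bits 101 -> H


Decoded message: HFHHH


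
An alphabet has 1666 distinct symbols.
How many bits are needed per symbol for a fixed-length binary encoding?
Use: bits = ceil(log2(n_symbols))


log2(1666) = 10.7022
Bracket: 2^10 = 1024 < 1666 <= 2^11 = 2048
So ceil(log2(1666)) = 11

bits = ceil(log2(1666)) = ceil(10.7022) = 11 bits


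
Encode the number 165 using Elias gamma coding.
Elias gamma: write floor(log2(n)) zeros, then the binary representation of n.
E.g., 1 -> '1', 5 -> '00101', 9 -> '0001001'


num_bits = floor(log2(165)) + 1 = 8
leading_zeros = num_bits - 1 = 7
binary(165) = 10100101

Elias gamma(165) = '0000000' + '10100101' = 000000010100101 (15 bits)


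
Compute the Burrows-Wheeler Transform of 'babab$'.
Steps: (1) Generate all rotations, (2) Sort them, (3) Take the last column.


Rotations (sorted):
  0: $babab -> last char: b
  1: ab$bab -> last char: b
  2: abab$b -> last char: b
  3: b$baba -> last char: a
  4: bab$ba -> last char: a
  5: babab$ -> last char: $


BWT = bbbaa$


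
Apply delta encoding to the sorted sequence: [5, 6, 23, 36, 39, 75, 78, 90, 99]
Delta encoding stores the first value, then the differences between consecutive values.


First value: 5
Deltas:
  6 - 5 = 1
  23 - 6 = 17
  36 - 23 = 13
  39 - 36 = 3
  75 - 39 = 36
  78 - 75 = 3
  90 - 78 = 12
  99 - 90 = 9


Delta encoded: [5, 1, 17, 13, 3, 36, 3, 12, 9]


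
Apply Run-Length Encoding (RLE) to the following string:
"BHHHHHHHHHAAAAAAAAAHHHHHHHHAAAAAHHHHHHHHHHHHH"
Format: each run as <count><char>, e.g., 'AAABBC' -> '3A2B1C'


Scanning runs left to right:
  i=0: run of 'B' x 1 -> '1B'
  i=1: run of 'H' x 9 -> '9H'
  i=10: run of 'A' x 9 -> '9A'
  i=19: run of 'H' x 8 -> '8H'
  i=27: run of 'A' x 5 -> '5A'
  i=32: run of 'H' x 13 -> '13H'

RLE = 1B9H9A8H5A13H


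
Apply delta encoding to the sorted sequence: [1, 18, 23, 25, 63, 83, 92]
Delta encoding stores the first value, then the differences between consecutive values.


First value: 1
Deltas:
  18 - 1 = 17
  23 - 18 = 5
  25 - 23 = 2
  63 - 25 = 38
  83 - 63 = 20
  92 - 83 = 9


Delta encoded: [1, 17, 5, 2, 38, 20, 9]


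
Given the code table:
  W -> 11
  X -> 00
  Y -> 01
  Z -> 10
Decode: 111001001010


Decoding:
11 -> W
10 -> Z
01 -> Y
00 -> X
10 -> Z
10 -> Z


Result: WZYXZZ


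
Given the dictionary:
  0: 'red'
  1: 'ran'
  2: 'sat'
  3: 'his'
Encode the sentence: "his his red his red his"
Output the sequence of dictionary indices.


Look up each word in the dictionary:
  'his' -> 3
  'his' -> 3
  'red' -> 0
  'his' -> 3
  'red' -> 0
  'his' -> 3

Encoded: [3, 3, 0, 3, 0, 3]


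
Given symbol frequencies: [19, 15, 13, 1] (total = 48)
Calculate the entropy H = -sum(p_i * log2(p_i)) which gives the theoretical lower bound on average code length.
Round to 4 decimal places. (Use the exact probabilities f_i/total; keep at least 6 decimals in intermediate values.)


Per-symbol terms -p_i * log2(p_i) with p_i = f_i/48:
  p = 19/48 = 0.395833: log2(p) = -1.337035, -p*log2(p) = 0.529243
  p = 15/48 = 0.312500: log2(p) = -1.678072, -p*log2(p) = 0.524397
  p = 13/48 = 0.270833: log2(p) = -1.884523, -p*log2(p) = 0.510392
  p = 1/48 = 0.020833: log2(p) = -5.584963, -p*log2(p) = 0.116353
H = 0.529243 + 0.524397 + 0.510392 + 0.116353 = 1.680385

H = 1.6804 bits/symbol


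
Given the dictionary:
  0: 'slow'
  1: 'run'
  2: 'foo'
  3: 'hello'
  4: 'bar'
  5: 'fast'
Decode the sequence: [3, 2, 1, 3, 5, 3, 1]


Look up each index in the dictionary:
  3 -> 'hello'
  2 -> 'foo'
  1 -> 'run'
  3 -> 'hello'
  5 -> 'fast'
  3 -> 'hello'
  1 -> 'run'

Decoded: "hello foo run hello fast hello run"


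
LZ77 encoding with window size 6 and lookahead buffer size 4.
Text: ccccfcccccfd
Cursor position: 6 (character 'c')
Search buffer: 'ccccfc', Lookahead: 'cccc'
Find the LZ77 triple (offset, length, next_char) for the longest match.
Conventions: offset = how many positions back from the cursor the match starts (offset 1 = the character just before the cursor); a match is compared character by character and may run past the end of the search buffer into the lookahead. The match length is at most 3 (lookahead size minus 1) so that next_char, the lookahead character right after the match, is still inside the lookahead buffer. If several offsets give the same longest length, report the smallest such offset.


Try each offset into the search buffer:
  offset=1 (pos 5, char 'c'): match length 3
  offset=2 (pos 4, char 'f'): match length 0
  offset=3 (pos 3, char 'c'): match length 1
  offset=4 (pos 2, char 'c'): match length 2
  offset=5 (pos 1, char 'c'): match length 3
  offset=6 (pos 0, char 'c'): match length 3
Longest match has length 3, found at offsets 1, 5, 6; take the smallest, offset 1.
next_char = character at position 6 + 3 = 9 -> 'c'

Best match: offset=1, length=3 (matching 'ccc' starting at position 5)
LZ77 triple: (1, 3, 'c')


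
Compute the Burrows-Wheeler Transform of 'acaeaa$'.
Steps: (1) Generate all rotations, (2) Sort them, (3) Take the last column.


Rotations (sorted):
  0: $acaeaa -> last char: a
  1: a$acaea -> last char: a
  2: aa$acae -> last char: e
  3: acaeaa$ -> last char: $
  4: aeaa$ac -> last char: c
  5: caeaa$a -> last char: a
  6: eaa$aca -> last char: a


BWT = aae$caa


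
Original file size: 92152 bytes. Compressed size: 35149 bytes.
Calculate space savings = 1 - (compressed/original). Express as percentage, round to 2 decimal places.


ratio = compressed/original = 35149/92152 = 0.381424
savings = 1 - ratio = 1 - 0.381424 = 0.618576
as a percentage: 0.618576 * 100 = 61.86%

Space savings = 1 - 35149/92152 = 61.86%


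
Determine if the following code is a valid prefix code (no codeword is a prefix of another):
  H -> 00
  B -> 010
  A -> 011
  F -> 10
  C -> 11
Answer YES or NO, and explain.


Checking each pair (does one codeword prefix another?):
  H='00' vs B='010': no prefix
  H='00' vs A='011': no prefix
  H='00' vs F='10': no prefix
  H='00' vs C='11': no prefix
  B='010' vs H='00': no prefix
  B='010' vs A='011': no prefix
  B='010' vs F='10': no prefix
  B='010' vs C='11': no prefix
  A='011' vs H='00': no prefix
  A='011' vs B='010': no prefix
  A='011' vs F='10': no prefix
  A='011' vs C='11': no prefix
  F='10' vs H='00': no prefix
  F='10' vs B='010': no prefix
  F='10' vs A='011': no prefix
  F='10' vs C='11': no prefix
  C='11' vs H='00': no prefix
  C='11' vs B='010': no prefix
  C='11' vs A='011': no prefix
  C='11' vs F='10': no prefix
No violation found over all pairs.

YES -- this is a valid prefix code. No codeword is a prefix of any other codeword.


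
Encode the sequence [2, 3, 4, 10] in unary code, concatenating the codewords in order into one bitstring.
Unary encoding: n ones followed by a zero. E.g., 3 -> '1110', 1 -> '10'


Encode each number as n ones followed by a terminating 0:
  2 -> 110 (3 bits)
  3 -> 1110 (4 bits)
  4 -> 11110 (5 bits)
  10 -> 11111111110 (11 bits)
Total length = 3 + 4 + 5 + 11 = 23 bits.

Unary([2, 3, 4, 10]) = 11011101111011111111110 (23 bits)


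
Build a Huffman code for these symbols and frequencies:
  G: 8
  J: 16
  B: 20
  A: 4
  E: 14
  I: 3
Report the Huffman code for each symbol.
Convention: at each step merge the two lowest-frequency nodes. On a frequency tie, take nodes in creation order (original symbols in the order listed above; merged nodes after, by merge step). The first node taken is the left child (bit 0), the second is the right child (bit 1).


Huffman tree construction:
Step 1: Merge I(3) + A(4) = 7
Step 2: Merge (I+A)(7) + G(8) = 15
Step 3: Merge E(14) + ((I+A)+G)(15) = 29
Step 4: Merge J(16) + B(20) = 36
Step 5: Merge (E+((I+A)+G))(29) + (J+B)(36) = 65
Read each symbol's code off the tree from the root (left child = 0, right child = 1).

Codes:
  G: 011 (length 3)
  J: 10 (length 2)
  B: 11 (length 2)
  A: 0101 (length 4)
  E: 00 (length 2)
  I: 0100 (length 4)
Average code length: 152/65 = 2.3385 bits/symbol


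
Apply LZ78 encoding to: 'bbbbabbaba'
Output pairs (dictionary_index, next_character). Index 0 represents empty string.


LZ78 encoding steps:
Dictionary: {0: ''}
Step 1: w='' (idx 0), next='b' -> output (0, 'b'), add 'b' as idx 1
Step 2: w='b' (idx 1), next='b' -> output (1, 'b'), add 'bb' as idx 2
Step 3: w='b' (idx 1), next='a' -> output (1, 'a'), add 'ba' as idx 3
Step 4: w='bb' (idx 2), next='a' -> output (2, 'a'), add 'bba' as idx 4
Step 5: w='ba' (idx 3), end of input -> output (3, '')


Encoded: [(0, 'b'), (1, 'b'), (1, 'a'), (2, 'a'), (3, '')]


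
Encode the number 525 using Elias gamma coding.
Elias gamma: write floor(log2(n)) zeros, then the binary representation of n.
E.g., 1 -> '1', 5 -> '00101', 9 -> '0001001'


num_bits = floor(log2(525)) + 1 = 10
leading_zeros = num_bits - 1 = 9
binary(525) = 1000001101

Elias gamma(525) = '000000000' + '1000001101' = 0000000001000001101 (19 bits)
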